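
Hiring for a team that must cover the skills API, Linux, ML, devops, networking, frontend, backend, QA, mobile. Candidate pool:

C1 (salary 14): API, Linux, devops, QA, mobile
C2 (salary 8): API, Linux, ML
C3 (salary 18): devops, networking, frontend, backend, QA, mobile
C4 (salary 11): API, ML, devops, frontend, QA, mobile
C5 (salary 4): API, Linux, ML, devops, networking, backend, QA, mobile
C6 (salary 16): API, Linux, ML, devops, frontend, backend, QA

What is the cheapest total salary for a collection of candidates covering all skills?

C4, C5 cover every skill at salary 11 + 4 = 15.
Any cover uses at least 2 candidates; among all covering selections none totals below 15.

15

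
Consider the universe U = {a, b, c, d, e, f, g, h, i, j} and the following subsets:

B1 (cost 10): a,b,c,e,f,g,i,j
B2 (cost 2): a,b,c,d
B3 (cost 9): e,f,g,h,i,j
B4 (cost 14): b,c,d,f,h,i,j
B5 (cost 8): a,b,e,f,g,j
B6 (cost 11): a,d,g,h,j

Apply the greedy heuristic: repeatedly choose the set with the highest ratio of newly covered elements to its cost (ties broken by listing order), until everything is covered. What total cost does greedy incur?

Pick 1: B2 adds 4 new (a, b, c, d) at cost 2 (ratio 4/2).
Pick 2: B3 adds 6 new (e, f, g, h, i, j) at cost 9 (ratio 6/9).
Greedy total cost: 2 + 9 = 11.

11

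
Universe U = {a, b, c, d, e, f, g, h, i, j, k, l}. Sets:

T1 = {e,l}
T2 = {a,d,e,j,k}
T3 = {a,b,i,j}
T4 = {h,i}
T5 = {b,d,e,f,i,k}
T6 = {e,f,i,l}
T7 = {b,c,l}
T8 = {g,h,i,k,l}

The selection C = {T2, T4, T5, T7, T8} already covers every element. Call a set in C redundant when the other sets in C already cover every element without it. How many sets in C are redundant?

Drop T2: a, j uncovered — not redundant.
Drop T4: the rest still cover every element — redundant.
Drop T5: f uncovered — not redundant.
Drop T7: c uncovered — not redundant.
Drop T8: g uncovered — not redundant.
1 redundant: T4.

1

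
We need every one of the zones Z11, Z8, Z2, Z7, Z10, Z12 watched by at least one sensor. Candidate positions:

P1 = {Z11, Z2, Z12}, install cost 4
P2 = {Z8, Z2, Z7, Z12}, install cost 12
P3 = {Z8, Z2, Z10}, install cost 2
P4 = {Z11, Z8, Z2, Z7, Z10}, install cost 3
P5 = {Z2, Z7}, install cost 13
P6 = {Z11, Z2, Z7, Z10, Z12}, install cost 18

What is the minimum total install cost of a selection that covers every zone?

P1, P4 cover every zone at install cost 4 + 3 = 7.
Any cover uses at least 2 sensor positions; among all covering selections none totals below 7.

7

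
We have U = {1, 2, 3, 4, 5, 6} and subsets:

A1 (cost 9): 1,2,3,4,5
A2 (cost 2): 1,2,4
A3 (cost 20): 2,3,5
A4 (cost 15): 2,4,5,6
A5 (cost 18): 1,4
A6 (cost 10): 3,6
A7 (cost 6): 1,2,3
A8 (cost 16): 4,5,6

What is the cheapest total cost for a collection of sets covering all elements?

A1, A6 cover every element at cost 9 + 10 = 19.
Any cover uses at least 2 sets; among all covering selections none totals below 19.

19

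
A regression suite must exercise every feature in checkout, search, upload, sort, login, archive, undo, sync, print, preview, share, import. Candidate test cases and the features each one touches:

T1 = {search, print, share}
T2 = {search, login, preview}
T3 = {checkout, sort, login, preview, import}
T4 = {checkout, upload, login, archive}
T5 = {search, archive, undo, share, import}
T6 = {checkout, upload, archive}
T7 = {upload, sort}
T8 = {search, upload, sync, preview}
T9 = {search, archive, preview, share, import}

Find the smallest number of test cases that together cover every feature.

T1, T3, T5, T8 together cover {checkout, search, upload, sort, login, archive, undo, sync, print, preview, share, import} — every feature.
No 3 of the 9 test cases cover everything (all 84 triples fall short), so 4 is minimum.

4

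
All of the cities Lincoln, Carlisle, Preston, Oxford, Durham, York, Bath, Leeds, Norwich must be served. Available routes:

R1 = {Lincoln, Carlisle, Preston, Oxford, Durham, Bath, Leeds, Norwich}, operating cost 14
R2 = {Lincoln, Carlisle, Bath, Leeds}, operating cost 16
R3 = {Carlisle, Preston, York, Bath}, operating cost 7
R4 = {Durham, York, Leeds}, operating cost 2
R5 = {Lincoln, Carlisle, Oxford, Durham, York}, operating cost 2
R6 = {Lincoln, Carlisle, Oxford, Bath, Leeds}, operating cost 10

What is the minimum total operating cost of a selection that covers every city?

16

R1, R4 cover every city at operating cost 14 + 2 = 16.
Any cover uses at least 2 routes; among all covering selections none totals below 16.
Greedy by coverage-per-operating cost would pick R5, R4, R3, R1 for 25 — worse than the optimum 16.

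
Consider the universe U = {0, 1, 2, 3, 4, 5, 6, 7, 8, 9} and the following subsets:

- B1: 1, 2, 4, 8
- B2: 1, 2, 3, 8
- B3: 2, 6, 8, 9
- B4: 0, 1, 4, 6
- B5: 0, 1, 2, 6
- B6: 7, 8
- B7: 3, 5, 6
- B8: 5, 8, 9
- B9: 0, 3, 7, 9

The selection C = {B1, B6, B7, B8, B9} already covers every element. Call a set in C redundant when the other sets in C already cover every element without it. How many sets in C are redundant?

Drop B1: 1, 2, 4 uncovered — not redundant.
Drop B6: the rest still cover every element — redundant.
Drop B7: 6 uncovered — not redundant.
Drop B8: the rest still cover every element — redundant.
Drop B9: 0 uncovered — not redundant.
2 redundant: B6, B8.

2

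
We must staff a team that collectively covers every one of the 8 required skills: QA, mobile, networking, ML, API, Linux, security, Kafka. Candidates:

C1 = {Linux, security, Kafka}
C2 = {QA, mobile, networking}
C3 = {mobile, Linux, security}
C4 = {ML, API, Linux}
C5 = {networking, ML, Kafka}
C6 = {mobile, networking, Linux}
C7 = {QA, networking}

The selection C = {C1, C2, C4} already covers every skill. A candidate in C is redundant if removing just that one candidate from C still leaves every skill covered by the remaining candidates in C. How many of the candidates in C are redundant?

0

Drop C1: security, Kafka uncovered — not redundant.
Drop C2: QA, mobile, networking uncovered — not redundant.
Drop C4: ML, API uncovered — not redundant.
None of the candidates in C is redundant.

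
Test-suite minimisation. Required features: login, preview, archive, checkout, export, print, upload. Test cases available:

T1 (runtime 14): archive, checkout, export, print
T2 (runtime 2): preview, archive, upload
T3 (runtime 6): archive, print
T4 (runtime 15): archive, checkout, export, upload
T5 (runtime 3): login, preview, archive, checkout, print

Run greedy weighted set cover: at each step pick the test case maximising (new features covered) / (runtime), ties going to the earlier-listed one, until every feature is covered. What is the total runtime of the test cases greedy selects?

19

Pick 1: T5 adds 5 new (login, preview, archive, checkout, print) at runtime 3 (ratio 5/3).
Pick 2: T2 adds 1 new (upload) at runtime 2 (ratio 1/2).
Pick 3: T1 adds 1 new (export) at runtime 14 (ratio 1/14).
Greedy total runtime: 3 + 2 + 14 = 19. (The true optimum is 18, so greedy overshoots here.)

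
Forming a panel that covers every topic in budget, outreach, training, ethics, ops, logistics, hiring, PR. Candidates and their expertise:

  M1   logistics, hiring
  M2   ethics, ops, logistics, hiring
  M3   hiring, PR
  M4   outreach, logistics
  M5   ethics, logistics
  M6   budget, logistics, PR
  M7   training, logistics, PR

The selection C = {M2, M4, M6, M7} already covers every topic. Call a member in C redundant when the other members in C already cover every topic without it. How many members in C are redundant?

Drop M2: ethics, ops, hiring uncovered — not redundant.
Drop M4: outreach uncovered — not redundant.
Drop M6: budget uncovered — not redundant.
Drop M7: training uncovered — not redundant.
None of the members in C is redundant.

0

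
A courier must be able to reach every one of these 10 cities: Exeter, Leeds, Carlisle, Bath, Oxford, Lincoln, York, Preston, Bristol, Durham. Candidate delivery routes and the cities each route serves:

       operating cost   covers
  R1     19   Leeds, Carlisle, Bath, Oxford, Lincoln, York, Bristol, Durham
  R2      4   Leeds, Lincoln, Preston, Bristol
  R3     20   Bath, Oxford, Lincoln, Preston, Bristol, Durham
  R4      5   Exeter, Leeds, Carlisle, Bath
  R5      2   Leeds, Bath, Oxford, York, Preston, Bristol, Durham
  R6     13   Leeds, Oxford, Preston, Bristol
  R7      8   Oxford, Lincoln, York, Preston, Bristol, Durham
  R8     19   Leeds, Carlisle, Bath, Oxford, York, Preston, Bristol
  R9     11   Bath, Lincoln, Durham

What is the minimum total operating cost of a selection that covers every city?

11

R2, R4, R5 cover every city at operating cost 4 + 5 + 2 = 11.
Any cover uses at least 2 routes; among all covering selections none totals below 11.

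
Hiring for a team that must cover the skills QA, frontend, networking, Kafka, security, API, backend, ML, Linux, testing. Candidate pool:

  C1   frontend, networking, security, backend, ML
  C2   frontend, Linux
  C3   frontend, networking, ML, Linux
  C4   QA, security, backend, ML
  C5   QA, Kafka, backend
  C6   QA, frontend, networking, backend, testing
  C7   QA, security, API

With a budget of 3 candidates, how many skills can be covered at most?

9

Choosing C3, C5, C7 covers {QA, frontend, networking, Kafka, security, API, backend, ML, Linux} — 9 skills.
No choice of 3 candidates does better; here testing is left uncovered.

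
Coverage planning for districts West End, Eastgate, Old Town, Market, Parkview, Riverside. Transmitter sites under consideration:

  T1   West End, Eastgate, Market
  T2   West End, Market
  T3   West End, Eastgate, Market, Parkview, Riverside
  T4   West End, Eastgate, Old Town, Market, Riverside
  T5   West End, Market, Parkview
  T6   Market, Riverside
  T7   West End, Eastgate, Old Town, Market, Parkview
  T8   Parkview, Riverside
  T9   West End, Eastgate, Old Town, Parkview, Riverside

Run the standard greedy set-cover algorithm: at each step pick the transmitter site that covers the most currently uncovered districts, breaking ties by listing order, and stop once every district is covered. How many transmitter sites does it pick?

2

Pick 1: T3 covers 5 new districts (West End, Eastgate, Market, Parkview, Riverside).
Pick 2: T4 covers 1 new districts (Old Town).
Greedy uses 2 transmitter sites.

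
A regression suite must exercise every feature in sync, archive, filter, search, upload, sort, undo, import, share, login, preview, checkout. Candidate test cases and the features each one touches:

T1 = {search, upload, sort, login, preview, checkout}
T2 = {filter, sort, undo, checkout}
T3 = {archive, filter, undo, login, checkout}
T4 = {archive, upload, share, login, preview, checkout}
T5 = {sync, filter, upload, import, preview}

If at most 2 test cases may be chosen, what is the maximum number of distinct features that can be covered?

Choosing T1, T3 covers {archive, filter, search, upload, sort, undo, login, preview, checkout} — 9 features.
No choice of 2 test cases does better; here sync, import, share are left uncovered.

9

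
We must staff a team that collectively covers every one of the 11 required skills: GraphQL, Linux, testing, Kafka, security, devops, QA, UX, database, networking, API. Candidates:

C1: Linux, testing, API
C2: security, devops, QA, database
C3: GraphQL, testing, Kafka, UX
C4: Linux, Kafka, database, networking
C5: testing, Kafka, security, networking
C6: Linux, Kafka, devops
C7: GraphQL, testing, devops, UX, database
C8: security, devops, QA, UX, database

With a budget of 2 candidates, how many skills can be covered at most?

Choosing C1, C8 covers {Linux, testing, security, devops, QA, UX, database, API} — 8 skills.
No choice of 2 candidates does better; here GraphQL, Kafka, networking are left uncovered.

8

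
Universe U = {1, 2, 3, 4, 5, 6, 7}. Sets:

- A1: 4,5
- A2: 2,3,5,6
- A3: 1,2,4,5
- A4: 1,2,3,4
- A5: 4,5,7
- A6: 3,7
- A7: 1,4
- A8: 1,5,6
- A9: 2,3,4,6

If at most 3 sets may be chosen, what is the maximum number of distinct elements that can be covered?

Choosing A2, A3, A5 covers {1, 2, 3, 4, 5, 6, 7} — 7 elements.
That is all 7 elements.

7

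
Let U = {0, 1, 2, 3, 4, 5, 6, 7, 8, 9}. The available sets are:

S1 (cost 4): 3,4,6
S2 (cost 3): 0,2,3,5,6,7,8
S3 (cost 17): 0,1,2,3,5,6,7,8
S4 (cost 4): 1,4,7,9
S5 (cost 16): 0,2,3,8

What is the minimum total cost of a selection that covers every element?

7

S2, S4 cover every element at cost 3 + 4 = 7.
Any cover uses at least 2 sets; among all covering selections none totals below 7.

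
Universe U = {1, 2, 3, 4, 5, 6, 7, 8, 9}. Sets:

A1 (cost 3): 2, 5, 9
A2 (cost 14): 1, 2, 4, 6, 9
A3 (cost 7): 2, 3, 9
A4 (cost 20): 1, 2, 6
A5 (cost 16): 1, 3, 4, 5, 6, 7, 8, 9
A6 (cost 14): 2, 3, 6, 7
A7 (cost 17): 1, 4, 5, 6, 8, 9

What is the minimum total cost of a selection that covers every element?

A1, A5 cover every element at cost 3 + 16 = 19.
Any cover uses at least 2 sets; among all covering selections none totals below 19.

19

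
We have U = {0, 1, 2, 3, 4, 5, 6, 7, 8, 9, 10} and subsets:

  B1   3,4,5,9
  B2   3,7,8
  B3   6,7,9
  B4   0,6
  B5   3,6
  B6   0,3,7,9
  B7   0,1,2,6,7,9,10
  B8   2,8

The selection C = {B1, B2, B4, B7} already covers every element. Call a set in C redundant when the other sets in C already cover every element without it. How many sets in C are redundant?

Drop B1: 4, 5 uncovered — not redundant.
Drop B2: 8 uncovered — not redundant.
Drop B4: the rest still cover every element — redundant.
Drop B7: 1, 2, 10 uncovered — not redundant.
1 redundant: B4.

1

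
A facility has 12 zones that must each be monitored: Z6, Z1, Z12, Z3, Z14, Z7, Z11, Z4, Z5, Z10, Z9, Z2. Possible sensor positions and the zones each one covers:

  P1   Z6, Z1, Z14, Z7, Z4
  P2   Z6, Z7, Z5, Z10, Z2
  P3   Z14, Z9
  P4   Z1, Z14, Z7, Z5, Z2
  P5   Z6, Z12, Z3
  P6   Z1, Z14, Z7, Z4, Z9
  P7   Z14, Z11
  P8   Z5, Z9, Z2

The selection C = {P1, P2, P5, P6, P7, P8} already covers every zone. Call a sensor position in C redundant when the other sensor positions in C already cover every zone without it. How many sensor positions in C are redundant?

3

Drop P1: the rest still cover every zone — redundant.
Drop P2: Z10 uncovered — not redundant.
Drop P5: Z12, Z3 uncovered — not redundant.
Drop P6: the rest still cover every zone — redundant.
Drop P7: Z11 uncovered — not redundant.
Drop P8: the rest still cover every zone — redundant.
3 redundant: P1, P6, P8.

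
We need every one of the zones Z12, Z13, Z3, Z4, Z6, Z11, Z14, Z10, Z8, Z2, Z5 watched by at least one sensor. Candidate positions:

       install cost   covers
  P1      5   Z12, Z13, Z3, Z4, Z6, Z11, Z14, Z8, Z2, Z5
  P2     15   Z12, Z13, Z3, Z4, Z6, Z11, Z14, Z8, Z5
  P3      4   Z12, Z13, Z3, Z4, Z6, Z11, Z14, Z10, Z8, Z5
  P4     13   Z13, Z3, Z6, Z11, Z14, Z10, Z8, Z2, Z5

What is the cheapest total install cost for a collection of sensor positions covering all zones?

P1, P3 cover every zone at install cost 5 + 4 = 9.
Any cover uses at least 2 sensor positions; among all covering selections none totals below 9.

9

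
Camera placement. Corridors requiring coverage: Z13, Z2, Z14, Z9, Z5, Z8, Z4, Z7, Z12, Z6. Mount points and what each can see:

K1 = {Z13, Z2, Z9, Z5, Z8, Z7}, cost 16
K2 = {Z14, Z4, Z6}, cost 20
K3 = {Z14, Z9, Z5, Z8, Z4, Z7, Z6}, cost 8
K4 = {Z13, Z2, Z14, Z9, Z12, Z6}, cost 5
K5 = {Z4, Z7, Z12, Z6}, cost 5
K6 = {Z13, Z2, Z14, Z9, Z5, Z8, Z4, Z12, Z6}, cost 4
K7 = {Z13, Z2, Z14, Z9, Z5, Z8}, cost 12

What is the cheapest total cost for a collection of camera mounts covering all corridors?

9

K5, K6 cover every corridor at cost 5 + 4 = 9.
Any cover uses at least 2 camera mounts; among all covering selections none totals below 9.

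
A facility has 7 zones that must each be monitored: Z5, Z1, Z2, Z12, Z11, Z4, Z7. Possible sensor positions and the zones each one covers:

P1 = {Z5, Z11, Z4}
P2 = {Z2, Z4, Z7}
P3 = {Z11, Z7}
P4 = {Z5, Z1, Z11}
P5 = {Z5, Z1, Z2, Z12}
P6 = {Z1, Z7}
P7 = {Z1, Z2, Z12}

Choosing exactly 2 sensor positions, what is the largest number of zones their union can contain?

6

Choosing P1, P5 covers {Z5, Z1, Z2, Z12, Z11, Z4} — 6 zones.
No choice of 2 sensor positions does better; here Z7 is left uncovered.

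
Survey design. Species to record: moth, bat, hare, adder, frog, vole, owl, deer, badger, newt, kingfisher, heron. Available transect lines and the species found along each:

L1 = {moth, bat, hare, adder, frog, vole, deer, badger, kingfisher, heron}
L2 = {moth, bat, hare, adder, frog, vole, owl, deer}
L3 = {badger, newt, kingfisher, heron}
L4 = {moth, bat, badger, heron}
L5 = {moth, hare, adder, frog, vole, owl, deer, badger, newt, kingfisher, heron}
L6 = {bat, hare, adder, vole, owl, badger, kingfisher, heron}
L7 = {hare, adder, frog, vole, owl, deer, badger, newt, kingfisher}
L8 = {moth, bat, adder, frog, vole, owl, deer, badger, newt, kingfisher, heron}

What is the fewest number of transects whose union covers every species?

2

L1, L5 together cover {moth, bat, hare, adder, frog, vole, owl, deer, badger, newt, kingfisher, heron} — every species.
No single transect contains all 12 species, so 2 is optimal.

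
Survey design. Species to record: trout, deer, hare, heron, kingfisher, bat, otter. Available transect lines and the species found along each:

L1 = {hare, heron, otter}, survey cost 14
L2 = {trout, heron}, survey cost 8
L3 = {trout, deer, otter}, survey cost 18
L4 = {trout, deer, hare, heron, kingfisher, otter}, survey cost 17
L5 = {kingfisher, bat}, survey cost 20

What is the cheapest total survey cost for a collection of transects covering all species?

L4, L5 cover every species at survey cost 17 + 20 = 37.
Any cover uses at least 2 transects; among all covering selections none totals below 37.

37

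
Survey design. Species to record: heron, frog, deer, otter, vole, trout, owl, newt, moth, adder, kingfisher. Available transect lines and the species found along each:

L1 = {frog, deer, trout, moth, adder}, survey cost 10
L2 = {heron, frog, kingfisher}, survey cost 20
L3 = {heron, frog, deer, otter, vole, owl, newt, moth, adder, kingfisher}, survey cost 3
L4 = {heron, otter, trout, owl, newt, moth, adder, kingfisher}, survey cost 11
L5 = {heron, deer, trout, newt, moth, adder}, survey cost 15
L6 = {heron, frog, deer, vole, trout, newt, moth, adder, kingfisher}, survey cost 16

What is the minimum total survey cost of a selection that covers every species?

13

L1, L3 cover every species at survey cost 10 + 3 = 13.
Any cover uses at least 2 transects; among all covering selections none totals below 13.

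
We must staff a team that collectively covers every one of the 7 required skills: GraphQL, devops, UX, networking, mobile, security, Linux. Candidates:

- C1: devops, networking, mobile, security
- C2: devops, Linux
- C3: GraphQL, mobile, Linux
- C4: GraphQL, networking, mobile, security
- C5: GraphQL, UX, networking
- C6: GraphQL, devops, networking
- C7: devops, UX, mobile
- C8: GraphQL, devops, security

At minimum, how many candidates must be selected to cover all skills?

C1, C2, C5 together cover {GraphQL, devops, UX, networking, mobile, security, Linux} — every skill.
No 2 of the 8 candidates cover everything (all 28 pairs fall short), so 3 is minimum.

3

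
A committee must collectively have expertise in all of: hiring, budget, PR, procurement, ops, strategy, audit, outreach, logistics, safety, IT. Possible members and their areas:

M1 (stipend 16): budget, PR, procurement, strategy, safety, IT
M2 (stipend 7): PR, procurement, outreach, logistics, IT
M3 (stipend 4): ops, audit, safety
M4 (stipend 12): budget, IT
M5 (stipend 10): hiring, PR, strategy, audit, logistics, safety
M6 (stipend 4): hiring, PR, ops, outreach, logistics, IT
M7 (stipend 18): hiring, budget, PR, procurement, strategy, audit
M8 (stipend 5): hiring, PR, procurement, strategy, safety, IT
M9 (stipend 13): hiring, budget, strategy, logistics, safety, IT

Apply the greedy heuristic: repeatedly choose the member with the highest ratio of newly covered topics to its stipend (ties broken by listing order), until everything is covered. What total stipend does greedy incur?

Pick 1: M6 adds 6 new (hiring, PR, ops, outreach, logistics, IT) at stipend 4 (ratio 6/4).
Pick 2: M8 adds 3 new (procurement, strategy, safety) at stipend 5 (ratio 3/5).
Pick 3: M3 adds 1 new (audit) at stipend 4 (ratio 1/4).
Pick 4: M4 adds 1 new (budget) at stipend 12 (ratio 1/12).
Greedy total stipend: 4 + 5 + 4 + 12 = 25. (The true optimum is 24, so greedy overshoots here.)

25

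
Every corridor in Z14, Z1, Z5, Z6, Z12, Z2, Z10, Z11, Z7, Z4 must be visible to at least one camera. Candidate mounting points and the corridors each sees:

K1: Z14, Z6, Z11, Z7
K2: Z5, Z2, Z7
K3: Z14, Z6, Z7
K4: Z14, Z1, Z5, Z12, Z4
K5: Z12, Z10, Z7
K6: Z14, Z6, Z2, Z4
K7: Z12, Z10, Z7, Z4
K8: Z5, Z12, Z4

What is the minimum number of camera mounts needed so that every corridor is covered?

4

K1, K2, K4, K5 together cover {Z14, Z1, Z5, Z6, Z12, Z2, Z10, Z11, Z7, Z4} — every corridor.
No 3 of the 8 camera mounts cover everything (all 56 triples fall short), so 4 is minimum.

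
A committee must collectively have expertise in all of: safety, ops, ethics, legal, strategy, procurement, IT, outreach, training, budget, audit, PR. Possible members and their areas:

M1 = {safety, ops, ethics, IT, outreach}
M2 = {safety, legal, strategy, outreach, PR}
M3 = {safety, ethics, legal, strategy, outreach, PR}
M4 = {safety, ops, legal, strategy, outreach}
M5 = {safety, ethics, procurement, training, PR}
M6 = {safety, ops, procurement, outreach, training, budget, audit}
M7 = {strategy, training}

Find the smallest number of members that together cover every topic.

M1, M2, M6 together cover {safety, ops, ethics, legal, strategy, procurement, IT, outreach, training, budget, audit, PR} — every topic.
No 2 of the 7 members cover everything (all 21 pairs fall short), so 3 is minimum.

3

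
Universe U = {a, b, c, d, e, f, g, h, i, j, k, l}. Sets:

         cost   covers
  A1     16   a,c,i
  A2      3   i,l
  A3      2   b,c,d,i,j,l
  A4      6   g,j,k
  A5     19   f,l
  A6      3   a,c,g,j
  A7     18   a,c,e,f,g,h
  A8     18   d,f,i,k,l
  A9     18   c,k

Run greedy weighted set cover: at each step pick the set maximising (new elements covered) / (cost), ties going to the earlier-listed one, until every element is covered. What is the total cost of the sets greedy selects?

Pick 1: A3 adds 6 new (b, c, d, i, j, l) at cost 2 (ratio 6/2).
Pick 2: A6 adds 2 new (a, g) at cost 3 (ratio 2/3).
Pick 3: A4 adds 1 new (k) at cost 6 (ratio 1/6).
Pick 4: A7 adds 3 new (e, f, h) at cost 18 (ratio 3/18).
Greedy total cost: 2 + 3 + 6 + 18 = 29. (The true optimum is 26, so greedy overshoots here.)

29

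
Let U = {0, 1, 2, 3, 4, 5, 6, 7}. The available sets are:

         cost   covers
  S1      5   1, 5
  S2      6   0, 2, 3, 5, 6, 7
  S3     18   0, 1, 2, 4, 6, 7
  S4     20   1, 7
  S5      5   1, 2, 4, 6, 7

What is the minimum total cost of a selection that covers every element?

11

S2, S5 cover every element at cost 6 + 5 = 11.
Any cover uses at least 2 sets; among all covering selections none totals below 11.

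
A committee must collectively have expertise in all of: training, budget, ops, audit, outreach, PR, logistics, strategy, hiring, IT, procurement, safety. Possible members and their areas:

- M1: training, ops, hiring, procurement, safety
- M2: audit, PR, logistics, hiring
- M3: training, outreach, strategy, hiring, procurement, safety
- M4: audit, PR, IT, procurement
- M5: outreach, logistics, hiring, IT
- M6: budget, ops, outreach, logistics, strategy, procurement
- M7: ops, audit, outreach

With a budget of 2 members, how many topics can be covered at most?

9

Choosing M1, M6 covers {training, budget, ops, outreach, logistics, strategy, hiring, procurement, safety} — 9 topics.
No choice of 2 members does better; here audit, PR, IT are left uncovered.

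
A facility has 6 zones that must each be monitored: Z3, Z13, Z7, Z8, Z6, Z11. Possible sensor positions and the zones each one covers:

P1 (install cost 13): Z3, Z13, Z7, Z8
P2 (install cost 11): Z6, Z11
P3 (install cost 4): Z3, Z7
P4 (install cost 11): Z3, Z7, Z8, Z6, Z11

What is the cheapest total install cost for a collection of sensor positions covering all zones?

P1, P2 cover every zone at install cost 13 + 11 = 24.
Any cover uses at least 2 sensor positions; among all covering selections none totals below 24.
Greedy by coverage-per-install cost would pick P3, P4, P1 for 28 — worse than the optimum 24.

24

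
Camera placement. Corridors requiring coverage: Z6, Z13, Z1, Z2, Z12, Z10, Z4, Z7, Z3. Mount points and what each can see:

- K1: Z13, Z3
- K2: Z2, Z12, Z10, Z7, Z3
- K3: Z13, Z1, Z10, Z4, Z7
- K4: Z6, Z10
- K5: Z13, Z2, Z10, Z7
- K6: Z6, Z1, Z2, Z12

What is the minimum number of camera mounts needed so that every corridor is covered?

K1, K3, K6 together cover {Z6, Z13, Z1, Z2, Z12, Z10, Z4, Z7, Z3} — every corridor.
No 2 of the 6 camera mounts cover everything (all 15 pairs fall short), so 3 is minimum.

3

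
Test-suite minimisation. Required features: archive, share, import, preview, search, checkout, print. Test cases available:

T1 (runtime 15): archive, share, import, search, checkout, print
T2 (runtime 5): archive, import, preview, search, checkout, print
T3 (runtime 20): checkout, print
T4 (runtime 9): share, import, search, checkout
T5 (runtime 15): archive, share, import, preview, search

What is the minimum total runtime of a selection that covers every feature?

T2, T4 cover every feature at runtime 5 + 9 = 14.
Any cover uses at least 2 test cases; among all covering selections none totals below 14.

14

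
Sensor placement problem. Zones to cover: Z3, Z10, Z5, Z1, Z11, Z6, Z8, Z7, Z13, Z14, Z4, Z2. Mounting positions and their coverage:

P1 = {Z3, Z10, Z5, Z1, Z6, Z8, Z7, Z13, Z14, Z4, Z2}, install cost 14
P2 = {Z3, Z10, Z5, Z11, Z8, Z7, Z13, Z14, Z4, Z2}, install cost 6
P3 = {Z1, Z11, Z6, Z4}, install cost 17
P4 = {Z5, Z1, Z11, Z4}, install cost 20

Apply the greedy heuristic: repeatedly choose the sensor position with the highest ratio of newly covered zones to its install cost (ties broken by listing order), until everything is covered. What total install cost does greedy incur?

20

Pick 1: P2 adds 10 new (Z3, Z10, Z5, Z11, Z8, Z7, Z13, Z14, Z4, Z2) at install cost 6 (ratio 10/6).
Pick 2: P1 adds 2 new (Z1, Z6) at install cost 14 (ratio 2/14).
Greedy total install cost: 6 + 14 = 20.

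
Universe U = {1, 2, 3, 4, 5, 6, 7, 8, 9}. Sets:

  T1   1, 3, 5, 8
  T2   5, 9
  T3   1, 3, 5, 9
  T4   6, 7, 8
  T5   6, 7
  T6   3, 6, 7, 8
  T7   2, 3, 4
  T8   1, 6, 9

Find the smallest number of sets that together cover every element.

T3, T4, T7 together cover {1, 2, 3, 4, 5, 6, 7, 8, 9} — every element.
No 2 of the 8 sets cover everything (all 28 pairs fall short), so 3 is minimum.

3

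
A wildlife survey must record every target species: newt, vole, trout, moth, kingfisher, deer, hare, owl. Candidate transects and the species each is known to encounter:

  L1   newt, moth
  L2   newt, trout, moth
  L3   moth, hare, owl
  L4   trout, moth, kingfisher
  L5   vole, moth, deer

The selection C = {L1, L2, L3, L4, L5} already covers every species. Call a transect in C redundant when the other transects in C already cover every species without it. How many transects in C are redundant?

2

Drop L1: the rest still cover every species — redundant.
Drop L2: the rest still cover every species — redundant.
Drop L3: hare, owl uncovered — not redundant.
Drop L4: kingfisher uncovered — not redundant.
Drop L5: vole, deer uncovered — not redundant.
2 redundant: L1, L2.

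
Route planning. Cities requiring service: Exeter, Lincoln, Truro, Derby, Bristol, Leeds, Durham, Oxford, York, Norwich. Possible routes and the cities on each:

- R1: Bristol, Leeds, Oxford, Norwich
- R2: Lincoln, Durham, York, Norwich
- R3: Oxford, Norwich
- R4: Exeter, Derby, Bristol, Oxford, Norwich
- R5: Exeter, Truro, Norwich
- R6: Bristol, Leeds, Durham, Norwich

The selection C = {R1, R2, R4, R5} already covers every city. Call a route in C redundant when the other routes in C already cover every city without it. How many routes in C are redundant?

0

Drop R1: Leeds uncovered — not redundant.
Drop R2: Lincoln, Durham, York uncovered — not redundant.
Drop R4: Derby uncovered — not redundant.
Drop R5: Truro uncovered — not redundant.
None of the routes in C is redundant.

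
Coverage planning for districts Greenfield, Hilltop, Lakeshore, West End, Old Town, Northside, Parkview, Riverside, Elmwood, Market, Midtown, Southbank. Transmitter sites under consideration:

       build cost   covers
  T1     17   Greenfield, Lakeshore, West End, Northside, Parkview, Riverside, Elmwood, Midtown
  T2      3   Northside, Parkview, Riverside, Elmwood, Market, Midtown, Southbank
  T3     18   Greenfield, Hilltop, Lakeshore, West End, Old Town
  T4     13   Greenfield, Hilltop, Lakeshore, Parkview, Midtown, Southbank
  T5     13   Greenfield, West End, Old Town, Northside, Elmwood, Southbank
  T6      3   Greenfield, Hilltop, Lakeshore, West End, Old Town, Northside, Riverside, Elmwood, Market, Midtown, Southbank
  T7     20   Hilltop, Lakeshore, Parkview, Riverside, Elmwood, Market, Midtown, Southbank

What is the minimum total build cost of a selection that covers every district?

6

T2, T6 cover every district at build cost 3 + 3 = 6.
Any cover uses at least 2 transmitter sites; among all covering selections none totals below 6.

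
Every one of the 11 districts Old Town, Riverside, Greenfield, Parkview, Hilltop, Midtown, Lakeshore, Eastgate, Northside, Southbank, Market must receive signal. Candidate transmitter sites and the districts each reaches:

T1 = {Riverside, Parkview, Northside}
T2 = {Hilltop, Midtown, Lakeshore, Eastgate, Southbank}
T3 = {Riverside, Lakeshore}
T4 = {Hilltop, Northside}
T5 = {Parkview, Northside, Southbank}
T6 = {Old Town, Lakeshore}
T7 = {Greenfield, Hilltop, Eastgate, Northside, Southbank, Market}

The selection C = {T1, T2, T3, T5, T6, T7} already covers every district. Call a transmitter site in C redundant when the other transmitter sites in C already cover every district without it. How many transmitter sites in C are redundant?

3

Drop T1: the rest still cover every district — redundant.
Drop T2: Midtown uncovered — not redundant.
Drop T3: the rest still cover every district — redundant.
Drop T5: the rest still cover every district — redundant.
Drop T6: Old Town uncovered — not redundant.
Drop T7: Greenfield, Market uncovered — not redundant.
3 redundant: T1, T3, T5.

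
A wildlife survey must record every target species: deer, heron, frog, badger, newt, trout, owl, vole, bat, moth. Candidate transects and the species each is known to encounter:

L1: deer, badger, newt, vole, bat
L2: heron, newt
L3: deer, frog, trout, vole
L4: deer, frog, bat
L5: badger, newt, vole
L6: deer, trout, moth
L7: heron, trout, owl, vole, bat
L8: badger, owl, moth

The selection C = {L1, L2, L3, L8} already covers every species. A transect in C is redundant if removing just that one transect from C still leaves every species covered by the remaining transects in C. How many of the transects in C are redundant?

Drop L1: bat uncovered — not redundant.
Drop L2: heron uncovered — not redundant.
Drop L3: frog, trout uncovered — not redundant.
Drop L8: owl, moth uncovered — not redundant.
None of the transects in C is redundant.

0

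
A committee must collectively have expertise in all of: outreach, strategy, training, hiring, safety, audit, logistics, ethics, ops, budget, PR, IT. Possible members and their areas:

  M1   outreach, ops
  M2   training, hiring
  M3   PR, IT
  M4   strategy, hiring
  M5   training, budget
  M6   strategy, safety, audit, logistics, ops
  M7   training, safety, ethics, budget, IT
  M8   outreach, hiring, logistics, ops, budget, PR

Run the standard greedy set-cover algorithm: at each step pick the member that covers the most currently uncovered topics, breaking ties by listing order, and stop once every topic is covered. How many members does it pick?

Pick 1: M8 covers 6 new topics (outreach, hiring, logistics, ops, budget, PR).
Pick 2: M7 covers 4 new topics (training, safety, ethics, IT).
Pick 3: M6 covers 2 new topics (strategy, audit).
Greedy uses 3 members.

3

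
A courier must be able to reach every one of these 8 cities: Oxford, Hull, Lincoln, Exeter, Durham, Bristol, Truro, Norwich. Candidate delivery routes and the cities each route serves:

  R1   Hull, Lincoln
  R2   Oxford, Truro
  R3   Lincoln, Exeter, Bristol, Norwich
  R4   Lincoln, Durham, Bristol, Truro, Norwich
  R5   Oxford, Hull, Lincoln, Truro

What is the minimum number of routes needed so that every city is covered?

R3, R4, R5 together cover {Oxford, Hull, Lincoln, Exeter, Durham, Bristol, Truro, Norwich} — every city.
No 2 of the 5 routes cover everything (all 10 pairs fall short), so 3 is minimum.

3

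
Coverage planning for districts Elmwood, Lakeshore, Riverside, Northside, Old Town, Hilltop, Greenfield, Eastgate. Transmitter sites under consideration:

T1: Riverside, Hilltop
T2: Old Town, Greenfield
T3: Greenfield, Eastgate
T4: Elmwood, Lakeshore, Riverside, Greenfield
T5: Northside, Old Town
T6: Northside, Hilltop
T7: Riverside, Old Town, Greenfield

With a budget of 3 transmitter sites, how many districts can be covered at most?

Choosing T1, T4, T5 covers {Elmwood, Lakeshore, Riverside, Northside, Old Town, Hilltop, Greenfield} — 7 districts.
No choice of 3 transmitter sites does better; here Eastgate is left uncovered.

7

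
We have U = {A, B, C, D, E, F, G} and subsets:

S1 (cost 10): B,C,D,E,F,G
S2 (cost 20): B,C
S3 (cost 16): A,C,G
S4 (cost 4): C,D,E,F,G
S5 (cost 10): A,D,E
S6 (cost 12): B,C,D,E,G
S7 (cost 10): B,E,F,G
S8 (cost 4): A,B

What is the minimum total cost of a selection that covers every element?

8

S4, S8 cover every element at cost 4 + 4 = 8.
Any cover uses at least 2 sets; among all covering selections none totals below 8.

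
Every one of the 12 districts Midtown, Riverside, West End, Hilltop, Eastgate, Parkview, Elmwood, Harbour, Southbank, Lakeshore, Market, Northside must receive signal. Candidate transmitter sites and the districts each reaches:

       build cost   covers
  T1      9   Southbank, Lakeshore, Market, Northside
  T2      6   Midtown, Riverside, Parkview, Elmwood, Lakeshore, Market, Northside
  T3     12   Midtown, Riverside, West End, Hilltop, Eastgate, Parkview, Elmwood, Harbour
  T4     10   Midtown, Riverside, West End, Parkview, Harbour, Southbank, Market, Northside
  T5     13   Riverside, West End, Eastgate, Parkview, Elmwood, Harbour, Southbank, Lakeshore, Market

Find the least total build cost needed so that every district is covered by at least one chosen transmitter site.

21

T1, T3 cover every district at build cost 9 + 12 = 21.
Any cover uses at least 2 transmitter sites; among all covering selections none totals below 21.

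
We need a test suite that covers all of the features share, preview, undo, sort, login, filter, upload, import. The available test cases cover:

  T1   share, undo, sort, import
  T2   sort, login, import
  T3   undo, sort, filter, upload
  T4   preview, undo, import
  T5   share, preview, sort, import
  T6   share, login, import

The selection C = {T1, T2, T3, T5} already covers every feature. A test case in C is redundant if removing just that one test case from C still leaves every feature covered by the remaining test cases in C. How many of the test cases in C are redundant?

1

Drop T1: the rest still cover every feature — redundant.
Drop T2: login uncovered — not redundant.
Drop T3: filter, upload uncovered — not redundant.
Drop T5: preview uncovered — not redundant.
1 redundant: T1.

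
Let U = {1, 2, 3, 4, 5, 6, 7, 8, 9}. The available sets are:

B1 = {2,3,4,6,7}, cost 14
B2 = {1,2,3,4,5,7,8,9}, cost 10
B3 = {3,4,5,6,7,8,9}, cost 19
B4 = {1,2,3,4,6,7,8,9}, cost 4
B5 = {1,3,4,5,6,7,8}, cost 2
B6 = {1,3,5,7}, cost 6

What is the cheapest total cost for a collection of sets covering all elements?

B4, B5 cover every element at cost 4 + 2 = 6.
Any cover uses at least 2 sets; among all covering selections none totals below 6.

6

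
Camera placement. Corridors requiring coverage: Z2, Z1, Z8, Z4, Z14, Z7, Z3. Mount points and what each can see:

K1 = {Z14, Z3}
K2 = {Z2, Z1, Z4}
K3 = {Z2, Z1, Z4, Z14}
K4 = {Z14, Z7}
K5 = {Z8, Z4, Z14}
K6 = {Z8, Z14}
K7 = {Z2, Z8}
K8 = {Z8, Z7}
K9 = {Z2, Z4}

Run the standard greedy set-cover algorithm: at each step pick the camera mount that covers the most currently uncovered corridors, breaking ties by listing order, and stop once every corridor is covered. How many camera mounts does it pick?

3

Pick 1: K3 covers 4 new corridors (Z2, Z1, Z4, Z14).
Pick 2: K8 covers 2 new corridors (Z8, Z7).
Pick 3: K1 covers 1 new corridors (Z3).
Greedy uses 3 camera mounts.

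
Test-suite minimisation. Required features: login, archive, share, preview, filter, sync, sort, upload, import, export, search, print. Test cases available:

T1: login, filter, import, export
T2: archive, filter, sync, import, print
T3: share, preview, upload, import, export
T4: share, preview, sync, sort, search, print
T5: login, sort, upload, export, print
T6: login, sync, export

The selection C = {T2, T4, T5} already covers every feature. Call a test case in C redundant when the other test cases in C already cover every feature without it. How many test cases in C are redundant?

Drop T2: archive, filter, import uncovered — not redundant.
Drop T4: share, preview, search uncovered — not redundant.
Drop T5: login, upload, export uncovered — not redundant.
None of the test cases in C is redundant.

0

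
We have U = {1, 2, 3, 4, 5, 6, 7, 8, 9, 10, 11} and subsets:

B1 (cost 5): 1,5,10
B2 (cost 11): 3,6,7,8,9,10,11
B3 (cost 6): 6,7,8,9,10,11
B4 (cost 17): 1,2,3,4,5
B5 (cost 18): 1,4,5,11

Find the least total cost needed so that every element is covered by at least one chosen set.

23

B3, B4 cover every element at cost 6 + 17 = 23.
Any cover uses at least 2 sets; among all covering selections none totals below 23.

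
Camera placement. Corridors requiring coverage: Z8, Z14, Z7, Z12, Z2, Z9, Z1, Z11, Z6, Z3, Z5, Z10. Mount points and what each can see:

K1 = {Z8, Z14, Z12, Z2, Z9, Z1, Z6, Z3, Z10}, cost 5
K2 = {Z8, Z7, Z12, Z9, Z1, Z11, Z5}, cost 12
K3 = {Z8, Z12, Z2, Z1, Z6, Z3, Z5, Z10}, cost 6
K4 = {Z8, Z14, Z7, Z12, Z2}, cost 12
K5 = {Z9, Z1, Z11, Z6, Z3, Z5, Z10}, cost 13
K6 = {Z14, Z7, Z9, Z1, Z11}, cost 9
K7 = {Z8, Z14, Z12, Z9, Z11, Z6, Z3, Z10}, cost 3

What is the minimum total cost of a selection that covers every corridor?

K3, K6 cover every corridor at cost 6 + 9 = 15.
Any cover uses at least 2 camera mounts; among all covering selections none totals below 15.
Greedy by coverage-per-cost would pick K7, K3, K6 for 18 — worse than the optimum 15.

15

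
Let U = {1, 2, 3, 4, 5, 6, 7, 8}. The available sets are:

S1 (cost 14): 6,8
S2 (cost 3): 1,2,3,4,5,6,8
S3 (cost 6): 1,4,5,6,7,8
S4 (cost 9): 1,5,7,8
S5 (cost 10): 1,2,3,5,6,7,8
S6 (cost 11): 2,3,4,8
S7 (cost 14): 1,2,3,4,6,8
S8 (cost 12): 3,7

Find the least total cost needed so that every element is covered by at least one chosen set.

S2, S3 cover every element at cost 3 + 6 = 9.
Any cover uses at least 2 sets; among all covering selections none totals below 9.

9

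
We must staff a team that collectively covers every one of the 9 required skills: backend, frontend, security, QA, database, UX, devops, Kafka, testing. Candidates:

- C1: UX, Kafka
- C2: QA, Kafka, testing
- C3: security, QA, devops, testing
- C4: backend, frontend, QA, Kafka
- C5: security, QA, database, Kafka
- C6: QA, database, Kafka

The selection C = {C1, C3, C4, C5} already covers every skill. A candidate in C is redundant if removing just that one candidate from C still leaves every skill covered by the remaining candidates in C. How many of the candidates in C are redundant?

Drop C1: UX uncovered — not redundant.
Drop C3: devops, testing uncovered — not redundant.
Drop C4: backend, frontend uncovered — not redundant.
Drop C5: database uncovered — not redundant.
None of the candidates in C is redundant.

0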